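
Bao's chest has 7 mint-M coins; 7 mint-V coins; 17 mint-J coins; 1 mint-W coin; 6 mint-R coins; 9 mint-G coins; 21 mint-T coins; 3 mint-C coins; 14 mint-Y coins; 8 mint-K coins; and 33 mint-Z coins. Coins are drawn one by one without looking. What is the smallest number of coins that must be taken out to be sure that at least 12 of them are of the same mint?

An adversary could hand out at most 11 coins per mint (7 mints run out sooner): 7 + 7 + 11 + 1 + 6 + 9 + 11 + 3 + 11 + 8 + 11 = 85 coins and still no mint has 12.
One more coin lands in a mint already at 11, so 86 draws are enough and 85 are not.

86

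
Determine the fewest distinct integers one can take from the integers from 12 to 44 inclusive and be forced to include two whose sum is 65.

Group the elements by complementary pair {x, 65−x}: {21,44}, {22,43}, {23,42}, …, giving 12 two-element pairs and 9 integers whose partner 65−x falls outside [12,44].
Treating each of those 21 groups as a pigeonhole, one can pick one integer per group — 21 integers — with no two summing to 65.
The 22nd integer lands in an occupied pair, forcing a sum of 65.

22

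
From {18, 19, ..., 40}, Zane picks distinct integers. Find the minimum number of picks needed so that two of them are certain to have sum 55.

Group the elements by complementary pair {x, 55−x}: {18,37}, {19,36}, {20,35}, …, giving 10 two-element pairs and 3 integers whose partner 55−x falls outside [18,40].
By pigeonhole, treating each of those 13 groups as a pigeonhole, one can pick one integer per group — 13 integers — with no two summing to 55.
The 14th integer lands in an occupied pair, forcing a sum of 55.

14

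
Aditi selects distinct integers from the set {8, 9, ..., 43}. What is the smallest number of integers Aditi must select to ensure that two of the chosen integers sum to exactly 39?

Two chosen integers sum to 39 exactly when both halves of some pair {x, 39−x} with 8 ≤ x ≤ 39−x ≤ 31 are chosen — 12 such pairs.
The remaining 12 elements (those with no distinct partner in range) can never complete a 39-sum, so the worst case takes all of them and one from each pair: 12 + 12 = 24.
By pigeonhole, the 25th integer has to be the second member of some pair, so 24 + 1 = 25.

25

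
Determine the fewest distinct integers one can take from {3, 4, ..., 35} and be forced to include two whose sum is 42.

20

Two chosen integers sum to 42 exactly when both halves of some pair {x, 42−x} with 7 ≤ x ≤ 42−x ≤ 35 are chosen — 14 such pairs.
The remaining 5 elements (those with no distinct partner in range) can never complete a 42-sum, so the worst case takes all of them and one from each pair: 5 + 14 = 19.
The 20th integer has to be the second member of some pair, so 19 + 1 = 20.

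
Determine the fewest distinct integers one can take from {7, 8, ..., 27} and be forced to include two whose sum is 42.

A set avoiding the sum 42 can contain at most one of each pair {x, 42−x}, plus the 9 elements whose complement lies outside the range or equal to its own complement.
The integers 7, …, 21 (15 of them) are such a set: any two sum to at least 7+8 = 15 and at most 20+21 = 41 < 42.
By pigeonhole, any 16th integer completes one of the 6 pairs, so 16 choices force a sum of 42.

16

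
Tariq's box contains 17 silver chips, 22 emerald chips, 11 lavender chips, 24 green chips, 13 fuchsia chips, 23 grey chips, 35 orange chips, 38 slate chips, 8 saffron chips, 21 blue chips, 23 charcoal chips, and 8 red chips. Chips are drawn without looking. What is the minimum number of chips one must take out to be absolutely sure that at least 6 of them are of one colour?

61

An adversary could hand out at most 5 chips per colour: 5 + 5 + 5 + 5 + 5 + 5 + 5 + 5 + 5 + 5 + 5 + 5 = 60 chips and still no colour has 6.
One more chip lands in a colour already at 5, so 61 draws are enough and 60 are not.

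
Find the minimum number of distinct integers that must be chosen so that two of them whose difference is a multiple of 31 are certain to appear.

Integers whose pairwise differences are multiples of 31 are exactly those sharing a remainder mod 31. By the pigeonhole principle, the 31 residue classes mod 31 are the pigeonholes.
With 31 integers one could put 1 in each residue class and have no class reach 2.
The 32nd integer pushes some class to 2, so 31·1 + 1 = 32.

32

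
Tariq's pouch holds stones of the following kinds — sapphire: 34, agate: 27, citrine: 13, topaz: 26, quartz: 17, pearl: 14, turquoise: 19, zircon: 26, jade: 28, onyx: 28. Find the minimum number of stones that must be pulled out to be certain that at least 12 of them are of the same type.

Put each drawn stone into a box by type. The largest draw with every box below 12 takes min(count, 11) from each type.
Σ min(cᵢ, 11) = 11 + 11 + 11 + 11 + 11 + 11 + 11 + 11 + 11 + 11 = 110.
Draw number 110 + 1 = 111 must push one box to 12.

111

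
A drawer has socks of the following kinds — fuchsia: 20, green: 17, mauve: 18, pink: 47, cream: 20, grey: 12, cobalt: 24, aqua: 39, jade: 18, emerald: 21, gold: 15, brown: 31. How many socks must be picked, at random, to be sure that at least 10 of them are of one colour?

Pigeonhole: the 12 colours are the holes; the socks drawn are the pigeons.
To avoid 10 of any one colour, the worst case takes at most 9 of each colour.
That gives 9 + 9 + 9 + 9 + 9 + 9 + 9 + 9 + 9 + 9 + 9 + 9 = 108 socks with no colour reaching 10.
The next sock forces some colour to 10, so 108 + 1 = 109.

109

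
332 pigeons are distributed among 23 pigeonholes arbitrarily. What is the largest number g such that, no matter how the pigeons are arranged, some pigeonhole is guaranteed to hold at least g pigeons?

15

By pigeonhole, the 23 pigeonholes are the holes and the 332 pigeons are the pigeons.
If every pigeonhole held at most 14 pigeons, the total would be at most 23 × 14 = 322, which is less than 332.
So some pigeonhole holds at least ⌈332/23⌉ = 15 pigeons.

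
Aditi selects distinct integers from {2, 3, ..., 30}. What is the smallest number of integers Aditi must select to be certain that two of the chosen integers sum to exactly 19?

A set avoiding the sum 19 can contain at most one of each pair {x, 19−x}, plus the 13 elements whose complement lies outside the range.
The integers 10, …, 30 (21 of them) are such a set: any two sum to at least 10+11 = 21 > 19.
By pigeonhole, any 22nd integer completes one of the 8 pairs, so 22 choices force a sum of 19.

22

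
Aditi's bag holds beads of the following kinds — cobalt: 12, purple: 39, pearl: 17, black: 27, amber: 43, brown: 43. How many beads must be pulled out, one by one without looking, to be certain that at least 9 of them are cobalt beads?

178

In the worst case for collecting cobalt beads, every non-cobalt bead comes out first.
There are 39 + 17 + 27 + 43 + 43 = 169 non-cobalt beads altogether.
After those, each further bead must be cobalt, so 169 + 9 = 178 draws guarantee 9 cobalt beads.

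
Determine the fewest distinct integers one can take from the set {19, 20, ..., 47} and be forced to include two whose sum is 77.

21

Two chosen integers sum to 77 exactly when both halves of some pair {x, 77−x} with 30 ≤ x ≤ 77−x ≤ 47 are chosen — 9 such pairs.
The remaining 11 elements (those with no distinct partner in range) can never complete a 77-sum, so the worst case takes all of them and one from each pair: 11 + 9 = 20.
By the pigeonhole principle, the 21st integer has to be the second member of some pair, so 20 + 1 = 21.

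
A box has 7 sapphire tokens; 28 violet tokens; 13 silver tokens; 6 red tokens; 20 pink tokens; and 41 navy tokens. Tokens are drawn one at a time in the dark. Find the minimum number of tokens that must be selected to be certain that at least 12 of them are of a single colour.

58

Put each drawn token into a box by colour. The largest draw with every box below 12 takes min(count, 11) from each colour; colours with fewer than 11 contribute all they have.
Σ min(cᵢ, 11) = 7 + 11 + 11 + 6 + 11 + 11 = 57.
Draw number 57 + 1 = 58 must push one box to 12.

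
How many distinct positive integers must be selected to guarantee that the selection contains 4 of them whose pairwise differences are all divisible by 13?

40

Integers whose pairwise differences are multiples of 13 are exactly those sharing a remainder mod 13. Pigeonhole: the 13 residue classes mod 13 are the pigeonholes.
With 39 integers one could put 3 in each residue class and have no class reach 4.
The 40th integer pushes some class to 4, so 13·3 + 1 = 40.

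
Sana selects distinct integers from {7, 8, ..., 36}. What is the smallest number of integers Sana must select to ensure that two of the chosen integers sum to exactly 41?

17

Two chosen integers sum to 41 exactly when both halves of some pair {x, 41−x} with 7 ≤ x ≤ 41−x ≤ 34 are chosen — 14 such pairs.
The remaining 2 elements (those with no distinct partner in range) can never complete a 41-sum, so the worst case takes all of them and one from each pair: 2 + 14 = 16.
The 17th integer has to be the second member of some pair, so 16 + 1 = 17.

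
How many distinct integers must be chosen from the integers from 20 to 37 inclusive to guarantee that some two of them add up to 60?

Two chosen integers sum to 60 exactly when both halves of some pair {x, 60−x} with 23 ≤ x ≤ 60−x ≤ 37 are chosen — 7 such pairs.
The remaining 4 elements (those with no distinct partner in range) can never complete a 60-sum, so the worst case takes all of them and one from each pair: 4 + 7 = 11.
Pigeonhole: the 12th integer has to be the second member of some pair, so 11 + 1 = 12.

12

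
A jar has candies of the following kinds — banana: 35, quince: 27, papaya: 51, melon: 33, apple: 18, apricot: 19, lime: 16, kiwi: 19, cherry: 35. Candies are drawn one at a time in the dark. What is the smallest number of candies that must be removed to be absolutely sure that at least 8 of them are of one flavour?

64

Put each drawn candy into a box by flavour. The largest draw with every box below 8 takes min(count, 7) from each flavour.
Σ min(cᵢ, 7) = 7 + 7 + 7 + 7 + 7 + 7 + 7 + 7 + 7 = 63.
Draw number 63 + 1 = 64 must push one box to 8.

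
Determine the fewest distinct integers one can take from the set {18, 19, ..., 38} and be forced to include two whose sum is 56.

Two chosen integers sum to 56 exactly when both halves of some pair {x, 56−x} with 18 ≤ x ≤ 56−x ≤ 38 are chosen — 10 such pairs.
The remaining 1 element (those with no distinct partner in range) can never complete a 56-sum, so the worst case takes all of them and one from each pair: 1 + 10 = 11.
The 12th integer has to be the second member of some pair, so 11 + 1 = 12.

12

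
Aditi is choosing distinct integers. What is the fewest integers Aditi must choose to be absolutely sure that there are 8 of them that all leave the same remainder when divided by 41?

The 41 residue classes mod 41 are the pigeonholes.
With 287 integers one could put 7 in each residue class and have no class reach 8.
The 288th integer pushes some class to 8, so 41·7 + 1 = 288.

288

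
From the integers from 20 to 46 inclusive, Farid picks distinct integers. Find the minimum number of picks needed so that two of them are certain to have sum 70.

A set avoiding the sum 70 can contain at most one of each pair {x, 70−x}, plus the 5 elements whose complement lies outside the range or equal to its own complement.
The integers 20, …, 35 (16 of them) are such a set: any two sum to at least 20+21 = 41 and at most 34+35 = 69 < 70.
Any 17th integer completes one of the 11 pairs, so 17 choices force a sum of 70.

17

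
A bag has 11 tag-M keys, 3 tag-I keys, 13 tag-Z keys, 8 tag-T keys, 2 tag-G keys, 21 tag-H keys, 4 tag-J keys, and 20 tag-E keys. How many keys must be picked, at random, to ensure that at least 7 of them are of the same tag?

An adversary could hand out at most 6 keys per tag (tag-I, tag-G, tag-J run out sooner): 6 + 3 + 6 + 6 + 2 + 6 + 4 + 6 = 39 keys and still no tag has 7.
By the pigeonhole principle, one more key lands in a tag already at 6, so 40 draws are enough and 39 are not.

40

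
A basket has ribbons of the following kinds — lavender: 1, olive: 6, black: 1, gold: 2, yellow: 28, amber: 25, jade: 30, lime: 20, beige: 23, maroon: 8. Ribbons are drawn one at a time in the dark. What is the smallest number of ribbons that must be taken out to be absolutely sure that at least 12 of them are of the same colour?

Put each drawn ribbon into a box by colour. The largest draw with every box below 12 takes min(count, 11) from each colour; colours with fewer than 11 contribute all they have.
Σ min(cᵢ, 11) = 1 + 6 + 1 + 2 + 11 + 11 + 11 + 11 + 11 + 8 = 73.
Draw number 73 + 1 = 74 must push one box to 12.

74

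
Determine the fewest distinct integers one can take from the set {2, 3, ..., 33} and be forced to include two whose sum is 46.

23

Group the elements by complementary pair {x, 46−x}: {13,33}, {14,32}, {15,31}, …, giving 10 two-element pairs, the single value 23 (it cannot pair with itself since the integers are distinct), and 11 integers whose partner 46−x falls outside [2,33].
By pigeonhole, treating each of those 22 groups as a pigeonhole, one can pick one integer per group — 22 integers — with no two summing to 46.
The 23rd integer lands in an occupied pair, forcing a sum of 46.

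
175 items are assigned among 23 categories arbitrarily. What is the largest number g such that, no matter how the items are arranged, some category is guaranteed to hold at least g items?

8

By pigeonhole, the 23 categories are the holes and the 175 items are the pigeons.
If every category held at most 7 items, the total would be at most 23 × 7 = 161, which is less than 175.
So some category holds at least ⌈175/23⌉ = 8 items.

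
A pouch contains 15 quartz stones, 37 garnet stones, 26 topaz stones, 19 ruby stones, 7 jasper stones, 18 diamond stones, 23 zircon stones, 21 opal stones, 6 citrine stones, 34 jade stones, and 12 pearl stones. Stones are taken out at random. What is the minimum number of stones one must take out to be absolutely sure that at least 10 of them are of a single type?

95

The 11 types are the holes; the stones drawn are the pigeons.
To avoid 10 of any one type, the worst case takes at most 9 of each type, or every stone of a type that has fewer than 9.
That gives 9 + 9 + 9 + 9 + 7 + 9 + 9 + 9 + 6 + 9 + 9 = 94 stones with no type reaching 10.
The next stone forces some type to 10, so 94 + 1 = 95.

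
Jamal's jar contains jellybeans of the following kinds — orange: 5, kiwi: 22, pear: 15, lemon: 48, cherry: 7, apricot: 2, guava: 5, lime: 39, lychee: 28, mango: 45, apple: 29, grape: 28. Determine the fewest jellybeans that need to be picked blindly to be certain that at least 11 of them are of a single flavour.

100

By the pigeonhole principle, the 12 flavours are the holes; the jellybeans drawn are the pigeons.
To avoid 11 of any one flavour, the worst case takes at most 10 of each flavour, or every jellybean of a flavour that has fewer than 10.
That gives 5 + 10 + 10 + 10 + 7 + 2 + 5 + 10 + 10 + 10 + 10 + 10 = 99 jellybeans with no flavour reaching 11.
The next jellybean forces some flavour to 11, so 99 + 1 = 100.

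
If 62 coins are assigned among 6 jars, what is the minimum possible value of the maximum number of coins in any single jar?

11

The 6 jars are the holes and the 62 coins are the pigeons.
If every jar held at most 10 coins, the total would be at most 6 × 10 = 60, which is less than 62.
So some jar holds at least ⌈62/6⌉ = 11 coins.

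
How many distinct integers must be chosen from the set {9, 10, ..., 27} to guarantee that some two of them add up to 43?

14

A set avoiding the sum 43 can contain at most one of each pair {x, 43−x}, plus the 7 elements whose complement lies outside the range.
The integers 9, …, 21 (13 of them) are such a set: any two sum to at least 9+10 = 19 and at most 20+21 = 41 < 43.
By the pigeonhole principle, any 14th integer completes one of the 6 pairs, so 14 choices force a sum of 43.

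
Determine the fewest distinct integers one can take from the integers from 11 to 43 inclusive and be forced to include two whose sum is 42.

Two chosen integers sum to 42 exactly when both halves of some pair {x, 42−x} with 11 ≤ x ≤ 42−x ≤ 31 are chosen — 10 such pairs.
The remaining 13 elements (those with no distinct partner in range) can never complete a 42-sum, so the worst case takes all of them and one from each pair: 13 + 10 = 23.
The 24th integer has to be the second member of some pair, so 23 + 1 = 24.

24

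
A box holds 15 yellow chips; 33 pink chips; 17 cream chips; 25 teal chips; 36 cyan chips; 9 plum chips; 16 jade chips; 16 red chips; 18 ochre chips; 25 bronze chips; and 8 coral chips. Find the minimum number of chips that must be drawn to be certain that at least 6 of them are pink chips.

191

In the worst case for collecting pink chips, every non-pink chip comes out first.
There are 15 + 17 + 25 + 36 + 9 + 16 + 16 + 18 + 25 + 8 = 185 non-pink chips altogether.
After those, each further chip must be pink, so 185 + 6 = 191 draws guarantee 6 pink chips.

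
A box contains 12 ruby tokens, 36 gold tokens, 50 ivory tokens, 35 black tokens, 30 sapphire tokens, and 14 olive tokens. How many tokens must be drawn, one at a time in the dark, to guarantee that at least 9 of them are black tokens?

151

In the worst case for collecting black tokens, every non-black token comes out first.
There are 12 + 36 + 50 + 30 + 14 = 142 non-black tokens altogether.
After those, each further token must be black, so 142 + 9 = 151 draws guarantee 9 black tokens.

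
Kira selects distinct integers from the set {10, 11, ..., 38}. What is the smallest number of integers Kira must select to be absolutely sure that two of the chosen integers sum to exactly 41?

19

Two chosen integers sum to 41 exactly when both halves of some pair {x, 41−x} with 10 ≤ x ≤ 41−x ≤ 31 are chosen — 11 such pairs.
The remaining 7 elements (those with no distinct partner in range) can never complete a 41-sum, so the worst case takes all of them and one from each pair: 7 + 11 = 18.
The 19th integer has to be the second member of some pair, so 18 + 1 = 19.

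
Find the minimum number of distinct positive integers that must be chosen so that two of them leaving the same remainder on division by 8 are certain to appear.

9

By pigeonhole, the 8 residue classes mod 8 are the pigeonholes.
With 8 integers one could put 1 in each residue class and have no class reach 2.
The 9th integer pushes some class to 2, so 8·1 + 1 = 9.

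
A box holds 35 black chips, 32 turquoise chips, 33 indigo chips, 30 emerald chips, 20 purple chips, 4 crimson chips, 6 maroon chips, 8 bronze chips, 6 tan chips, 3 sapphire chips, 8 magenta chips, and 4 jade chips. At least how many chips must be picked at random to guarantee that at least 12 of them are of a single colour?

95

Put each drawn chip into a box by colour. The largest draw with every box below 12 takes min(count, 11) from each colour; colours with fewer than 11 contribute all they have.
Σ min(cᵢ, 11) = 11 + 11 + 11 + 11 + 11 + 4 + 6 + 8 + 6 + 3 + 8 + 4 = 94.
Draw number 94 + 1 = 95 must push one box to 12.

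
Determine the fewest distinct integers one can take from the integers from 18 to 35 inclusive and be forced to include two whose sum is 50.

Two chosen integers sum to 50 exactly when both halves of some pair {x, 50−x} with 18 ≤ x ≤ 50−x ≤ 32 are chosen — 7 such pairs.
The remaining 4 elements (those with no distinct partner in range) can never complete a 50-sum, so the worst case takes all of them and one from each pair: 4 + 7 = 11.
Pigeonhole: the 12th integer has to be the second member of some pair, so 11 + 1 = 12.

12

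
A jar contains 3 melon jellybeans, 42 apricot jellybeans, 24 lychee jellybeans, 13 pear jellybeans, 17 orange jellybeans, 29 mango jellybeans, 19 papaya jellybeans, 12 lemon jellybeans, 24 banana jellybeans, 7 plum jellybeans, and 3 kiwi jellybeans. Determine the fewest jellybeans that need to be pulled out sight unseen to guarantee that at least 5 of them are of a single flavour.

An adversary could hand out at most 4 jellybeans per flavour (melon, kiwi run out sooner): 3 + 4 + 4 + 4 + 4 + 4 + 4 + 4 + 4 + 4 + 3 = 42 jellybeans and still no flavour has 5.
By pigeonhole, one more jellybean lands in a flavour already at 4, so 43 draws are enough and 42 are not.

43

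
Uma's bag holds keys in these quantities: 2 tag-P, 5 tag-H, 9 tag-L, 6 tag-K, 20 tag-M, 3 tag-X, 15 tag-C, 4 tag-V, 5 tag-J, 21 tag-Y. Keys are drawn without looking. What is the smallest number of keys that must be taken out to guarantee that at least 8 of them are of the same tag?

By pigeonhole, the 10 tags are the holes; the keys drawn are the pigeons.
To avoid 8 of any one tag, the worst case takes at most 7 of each tag, or every key of a tag that has fewer than 7.
That gives 2 + 5 + 7 + 6 + 7 + 3 + 7 + 4 + 5 + 7 = 53 keys with no tag reaching 8.
The next key forces some tag to 8, so 53 + 1 = 54.

54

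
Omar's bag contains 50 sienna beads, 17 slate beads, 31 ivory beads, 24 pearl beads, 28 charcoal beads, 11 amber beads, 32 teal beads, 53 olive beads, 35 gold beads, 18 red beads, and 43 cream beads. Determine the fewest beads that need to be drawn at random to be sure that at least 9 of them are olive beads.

298

In the worst case for collecting olive beads, every non-olive bead comes out first.
There are 50 + 17 + 31 + 24 + 28 + 11 + 32 + 35 + 18 + 43 = 289 non-olive beads altogether.
After those, each further bead must be olive, so 289 + 9 = 298 draws guarantee 9 olive beads.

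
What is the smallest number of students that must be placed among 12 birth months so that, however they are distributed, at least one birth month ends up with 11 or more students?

With 120 students one could put exactly 10 in each of the 12 birth months, and no birth month would reach 11.
By pigeonhole, one more student must land in a birth month that already has 10, giving it 11.
So 12 × 10 + 1 = 121 students are required.

121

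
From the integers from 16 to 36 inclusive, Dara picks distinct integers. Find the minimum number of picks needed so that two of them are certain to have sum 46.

15

A set avoiding the sum 46 can contain at most one of each pair {x, 46−x}, plus the 7 elements whose complement lies outside the range or equal to its own complement.
The integers 23, …, 36 (14 of them) are such a set: any two sum to at least 23+24 = 47 > 46.
Pigeonhole: any 15th integer completes one of the 7 pairs, so 15 choices force a sum of 46.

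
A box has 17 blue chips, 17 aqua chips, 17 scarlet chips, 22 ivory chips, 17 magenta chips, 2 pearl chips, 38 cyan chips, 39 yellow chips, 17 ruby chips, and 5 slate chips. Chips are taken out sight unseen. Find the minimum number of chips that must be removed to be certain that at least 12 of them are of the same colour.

Pigeonhole: the 10 colours are the holes; the chips drawn are the pigeons.
To avoid 12 of any one colour, the worst case takes at most 11 of each colour, or every chip of a colour that has fewer than 11.
That gives 11 + 11 + 11 + 11 + 11 + 2 + 11 + 11 + 11 + 5 = 95 chips with no colour reaching 12.
The next chip forces some colour to 12, so 95 + 1 = 96.

96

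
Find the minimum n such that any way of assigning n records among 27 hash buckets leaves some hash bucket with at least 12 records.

With 297 records one could put exactly 11 in each of the 27 hash buckets, and no hash bucket would reach 12.
By the pigeonhole principle, one more record must land in a hash bucket that already has 11, giving it 12.
So 27 × 11 + 1 = 298 records are required.

298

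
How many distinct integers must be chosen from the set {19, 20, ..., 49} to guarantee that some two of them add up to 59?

A set avoiding the sum 59 can contain at most one of each pair {x, 59−x}, plus the 9 elements whose complement lies outside the range.
The integers 30, …, 49 (20 of them) are such a set: any two sum to at least 30+31 = 61 > 59.
By the pigeonhole principle, any 21st integer completes one of the 11 pairs, so 21 choices force a sum of 59.

21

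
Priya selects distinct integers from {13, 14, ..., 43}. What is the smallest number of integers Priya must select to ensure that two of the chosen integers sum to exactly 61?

19

A set avoiding the sum 61 can contain at most one of each pair {x, 61−x}, plus the 5 elements whose complement lies outside the range.
The integers 13, …, 30 (18 of them) are such a set: any two sum to at least 13+14 = 27 and at most 29+30 = 59 < 61.
By the pigeonhole principle, any 19th integer completes one of the 13 pairs, so 19 choices force a sum of 61.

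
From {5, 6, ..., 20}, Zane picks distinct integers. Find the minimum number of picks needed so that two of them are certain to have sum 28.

11

A set avoiding the sum 28 can contain at most one of each pair {x, 28−x}, plus the 4 elements whose complement lies outside the range or equal to its own complement.
The integers 5, …, 14 (10 of them) are such a set: any two sum to at least 5+6 = 11 and at most 13+14 = 27 < 28.
By pigeonhole, any 11th integer completes one of the 6 pairs, so 11 choices force a sum of 28.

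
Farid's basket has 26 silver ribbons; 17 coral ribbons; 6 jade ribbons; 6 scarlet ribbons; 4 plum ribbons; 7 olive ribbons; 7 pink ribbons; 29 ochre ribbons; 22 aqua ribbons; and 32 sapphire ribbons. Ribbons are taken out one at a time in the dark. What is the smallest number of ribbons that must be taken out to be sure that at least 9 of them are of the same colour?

Pigeonhole: put each drawn ribbon into a box by colour. The largest draw with every box below 9 takes min(count, 8) from each colour; colours with fewer than 8 contribute all they have.
Σ min(cᵢ, 8) = 8 + 8 + 6 + 6 + 4 + 7 + 7 + 8 + 8 + 8 = 70.
Draw number 70 + 1 = 71 must push one box to 9.

71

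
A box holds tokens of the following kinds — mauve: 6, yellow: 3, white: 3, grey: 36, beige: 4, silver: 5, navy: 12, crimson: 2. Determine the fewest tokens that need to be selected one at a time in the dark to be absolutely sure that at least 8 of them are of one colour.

38

By the pigeonhole principle, the 8 colours are the holes; the tokens drawn are the pigeons.
To avoid 8 of any one colour, the worst case takes at most 7 of each colour, or every token of a colour that has fewer than 7.
That gives 6 + 3 + 3 + 7 + 4 + 5 + 7 + 2 = 37 tokens with no colour reaching 8.
The next token forces some colour to 8, so 37 + 1 = 38.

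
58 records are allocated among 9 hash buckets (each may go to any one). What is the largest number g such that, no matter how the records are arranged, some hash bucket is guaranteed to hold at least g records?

The 9 hash buckets are the holes and the 58 records are the pigeons.
If every hash bucket held at most 6 records, the total would be at most 9 × 6 = 54, which is less than 58.
So some hash bucket holds at least ⌈58/9⌉ = 7 records.

7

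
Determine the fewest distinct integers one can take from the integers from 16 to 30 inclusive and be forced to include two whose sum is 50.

11

Group the elements by complementary pair {x, 50−x}: {20,30}, {21,29}, {22,28}, …, giving 5 two-element pairs, the single value 25 (it cannot pair with itself since the integers are distinct), and 4 integers whose partner 50−x falls outside [16,30].
Treating each of those 10 groups as a pigeonhole, one can pick one integer per group — 10 integers — with no two summing to 50.
The 11th integer lands in an occupied pair, forcing a sum of 50.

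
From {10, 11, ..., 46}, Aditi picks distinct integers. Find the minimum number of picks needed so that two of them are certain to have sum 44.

26

Group the elements by complementary pair {x, 44−x}: {10,34}, {11,33}, {12,32}, …, giving 12 two-element pairs; the single value 22 (it cannot pair with itself since the integers are distinct); and 12 integers whose partner 44−x falls outside [10,46].
Treating each of those 25 groups as a pigeonhole, one can pick one integer per group — 25 integers — with no two summing to 44.
The 26th integer lands in an occupied pair, forcing a sum of 44.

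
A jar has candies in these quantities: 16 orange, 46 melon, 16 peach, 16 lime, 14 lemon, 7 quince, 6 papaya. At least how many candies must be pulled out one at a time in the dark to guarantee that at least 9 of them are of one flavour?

54

By the pigeonhole principle, the 7 flavours are the holes; the candies drawn are the pigeons.
To avoid 9 of any one flavour, the worst case takes at most 8 of each flavour, or every candy of a flavour that has fewer than 8.
That gives 8 + 8 + 8 + 8 + 8 + 7 + 6 = 53 candies with no flavour reaching 9.
The next candy forces some flavour to 9, so 53 + 1 = 54.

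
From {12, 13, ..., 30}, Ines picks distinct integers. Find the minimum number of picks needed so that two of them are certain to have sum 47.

13

A set avoiding the sum 47 can contain at most one of each pair {x, 47−x}, plus the 5 elements whose complement lies outside the range.
The integers 12, …, 23 (12 of them) are such a set: any two sum to at least 12+13 = 25 and at most 22+23 = 45 < 47.
Pigeonhole: any 13th integer completes one of the 7 pairs, so 13 choices force a sum of 47.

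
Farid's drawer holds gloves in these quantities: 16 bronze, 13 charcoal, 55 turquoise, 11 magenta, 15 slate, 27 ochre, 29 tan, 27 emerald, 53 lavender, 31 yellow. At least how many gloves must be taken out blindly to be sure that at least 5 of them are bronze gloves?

In the worst case for collecting bronze gloves, every non-bronze glove comes out first.
There are 13 + 55 + 11 + 15 + 27 + 29 + 27 + 53 + 31 = 261 non-bronze gloves altogether.
After those, each further glove must be bronze, so 261 + 5 = 266 draws guarantee 5 bronze gloves.

266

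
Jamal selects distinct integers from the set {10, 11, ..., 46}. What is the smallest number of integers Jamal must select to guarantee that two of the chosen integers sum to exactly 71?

Two chosen integers sum to 71 exactly when both halves of some pair {x, 71−x} with 25 ≤ x ≤ 71−x ≤ 46 are chosen — 11 such pairs.
The remaining 15 elements (those with no distinct partner in range) can never complete a 71-sum, so the worst case takes all of them and one from each pair: 15 + 11 = 26.
The 27th integer has to be the second member of some pair, so 26 + 1 = 27.

27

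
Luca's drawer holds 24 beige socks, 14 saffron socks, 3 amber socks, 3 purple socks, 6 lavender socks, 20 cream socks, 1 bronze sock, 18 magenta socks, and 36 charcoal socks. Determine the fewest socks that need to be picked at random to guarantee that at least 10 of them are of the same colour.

59

An adversary could hand out at most 9 socks per colour (4 colours run out sooner): 9 + 9 + 3 + 3 + 6 + 9 + 1 + 9 + 9 = 58 socks and still no colour has 10.
By the pigeonhole principle, one more sock lands in a colour already at 9, so 59 draws are enough and 58 are not.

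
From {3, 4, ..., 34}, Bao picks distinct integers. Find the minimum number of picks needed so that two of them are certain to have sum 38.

18

A set avoiding the sum 38 can contain at most one of each pair {x, 38−x}, plus the 2 elements whose complement lies outside the range or equal to its own complement.
The integers 3, …, 19 (17 of them) are such a set: any two sum to at least 3+4 = 7 and at most 18+19 = 37 < 38.
Any 18th integer completes one of the 15 pairs, so 18 choices force a sum of 38.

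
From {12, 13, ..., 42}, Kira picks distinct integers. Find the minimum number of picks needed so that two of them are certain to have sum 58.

Group the elements by complementary pair {x, 58−x}: {16,42}, {17,41}, {18,40}, …, giving 13 two-element pairs, the single value 29 (it cannot pair with itself since the integers are distinct), and 4 integers whose partner 58−x falls outside [12,42].
Treating each of those 18 groups as a pigeonhole, one can pick one integer per group — 18 integers — with no two summing to 58.
The 19th integer lands in an occupied pair, forcing a sum of 58.

19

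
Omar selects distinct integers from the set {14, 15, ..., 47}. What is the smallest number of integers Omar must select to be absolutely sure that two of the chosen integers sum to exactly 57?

20

Group the elements by complementary pair {x, 57−x}: {14,43}, {15,42}, {16,41}, …, giving 15 two-element pairs and 4 integers whose partner 57−x falls outside [14,47].
By the pigeonhole principle, treating each of those 19 groups as a pigeonhole, one can pick one integer per group — 19 integers — with no two summing to 57.
The 20th integer lands in an occupied pair, forcing a sum of 57.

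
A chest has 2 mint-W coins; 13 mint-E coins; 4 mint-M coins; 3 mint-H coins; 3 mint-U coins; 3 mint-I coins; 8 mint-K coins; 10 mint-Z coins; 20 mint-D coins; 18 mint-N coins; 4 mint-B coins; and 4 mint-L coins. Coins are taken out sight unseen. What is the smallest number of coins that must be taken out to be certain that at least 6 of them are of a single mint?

An adversary could hand out at most 5 coins per mint (7 mints run out sooner): 2 + 5 + 4 + 3 + 3 + 3 + 5 + 5 + 5 + 5 + 4 + 4 = 48 coins and still no mint has 6.
One more coin lands in a mint already at 5, so 49 draws are enough and 48 are not.

49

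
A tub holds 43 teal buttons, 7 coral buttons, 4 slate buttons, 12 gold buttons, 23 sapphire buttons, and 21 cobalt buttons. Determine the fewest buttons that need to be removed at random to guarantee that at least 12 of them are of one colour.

An adversary could hand out at most 11 buttons per colour (coral, slate run out sooner): 11 + 7 + 4 + 11 + 11 + 11 = 55 buttons and still no colour has 12.
One more button lands in a colour already at 11, so 56 draws are enough and 55 are not.

56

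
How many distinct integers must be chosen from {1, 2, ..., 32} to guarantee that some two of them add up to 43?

22

A set avoiding the sum 43 can contain at most one of each pair {x, 43−x}, plus the 10 elements whose complement lies outside the range.
The integers 1, …, 21 (21 of them) are such a set: any two sum to at least 1+2 = 3 and at most 20+21 = 41 < 43.
By pigeonhole, any 22nd integer completes one of the 11 pairs, so 22 choices force a sum of 43.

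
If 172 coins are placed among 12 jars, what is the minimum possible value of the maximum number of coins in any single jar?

15

The 12 jars are the holes and the 172 coins are the pigeons.
If every jar held at most 14 coins, the total would be at most 12 × 14 = 168, which is less than 172.
So some jar holds at least ⌈172/12⌉ = 15 coins.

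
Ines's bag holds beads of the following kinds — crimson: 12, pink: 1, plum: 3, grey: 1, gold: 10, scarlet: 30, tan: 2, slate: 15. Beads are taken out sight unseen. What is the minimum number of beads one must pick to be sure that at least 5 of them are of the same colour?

By the pigeonhole principle, put each drawn bead into a box by colour. The largest draw with every box below 5 takes min(count, 4) from each colour; colours with fewer than 4 contribute all they have.
Σ min(cᵢ, 4) = 4 + 1 + 3 + 1 + 4 + 4 + 2 + 4 = 23.
Draw number 23 + 1 = 24 must push one box to 5.

24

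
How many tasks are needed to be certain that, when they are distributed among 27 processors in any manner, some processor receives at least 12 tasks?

With 297 tasks one could put exactly 11 in each of the 27 processors, and no processor would reach 12.
One more task must land in a processor that already has 11, giving it 12.
So 27 × 11 + 1 = 298 tasks are required.

298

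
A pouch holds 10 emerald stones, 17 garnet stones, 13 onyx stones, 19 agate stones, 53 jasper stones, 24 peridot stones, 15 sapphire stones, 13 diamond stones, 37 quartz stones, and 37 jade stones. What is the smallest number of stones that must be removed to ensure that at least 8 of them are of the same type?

An adversary could hand out at most 7 stones per type: 7 + 7 + 7 + 7 + 7 + 7 + 7 + 7 + 7 + 7 = 70 stones and still no type has 8.
One more stone lands in a type already at 7, so 71 draws are enough and 70 are not.

71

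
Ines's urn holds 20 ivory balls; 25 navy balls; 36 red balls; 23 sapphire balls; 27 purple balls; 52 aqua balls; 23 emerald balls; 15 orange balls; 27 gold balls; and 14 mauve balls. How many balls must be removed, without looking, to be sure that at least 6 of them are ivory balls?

248

In the worst case for collecting ivory balls, every non-ivory ball comes out first.
There are 25 + 36 + 23 + 27 + 52 + 23 + 15 + 27 + 14 = 242 non-ivory balls altogether.
After those, each further ball must be ivory, so 242 + 6 = 248 draws guarantee 6 ivory balls.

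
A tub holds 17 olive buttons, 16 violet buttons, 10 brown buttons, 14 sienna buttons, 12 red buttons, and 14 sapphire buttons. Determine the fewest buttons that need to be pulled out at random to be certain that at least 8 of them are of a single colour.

Pigeonhole: the 6 colours are the holes; the buttons drawn are the pigeons.
To avoid 8 of any one colour, the worst case takes at most 7 of each colour.
That gives 7 + 7 + 7 + 7 + 7 + 7 = 42 buttons with no colour reaching 8.
The next button forces some colour to 8, so 42 + 1 = 43.

43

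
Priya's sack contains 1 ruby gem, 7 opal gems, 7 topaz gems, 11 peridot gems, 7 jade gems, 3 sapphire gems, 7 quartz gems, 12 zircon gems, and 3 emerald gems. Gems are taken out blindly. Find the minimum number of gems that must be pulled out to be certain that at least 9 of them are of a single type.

Put each drawn gem into a box by type. The largest draw with every box below 9 takes min(count, 8) from each type; types with fewer than 8 contribute all they have.
Σ min(cᵢ, 8) = 1 + 7 + 7 + 8 + 7 + 3 + 7 + 8 + 3 = 51.
Draw number 51 + 1 = 52 must push one box to 9.

52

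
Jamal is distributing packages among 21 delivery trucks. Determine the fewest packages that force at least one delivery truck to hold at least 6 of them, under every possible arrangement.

With 105 packages one could put exactly 5 in each of the 21 delivery trucks, and no delivery truck would reach 6.
Pigeonhole: one more package must land in a delivery truck that already has 5, giving it 6.
So 21 × 5 + 1 = 106 packages are required.

106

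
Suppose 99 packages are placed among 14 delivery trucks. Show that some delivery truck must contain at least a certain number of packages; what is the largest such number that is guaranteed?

The 14 delivery trucks are the holes and the 99 packages are the pigeons.
If every delivery truck held at most 7 packages, the total would be at most 14 × 7 = 98, which is less than 99.
So some delivery truck holds at least ⌈99/14⌉ = 8 packages.

8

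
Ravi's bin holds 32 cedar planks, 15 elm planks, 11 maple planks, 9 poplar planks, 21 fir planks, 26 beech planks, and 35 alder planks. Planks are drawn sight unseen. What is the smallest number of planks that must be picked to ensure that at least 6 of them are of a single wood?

36

The 7 woods are the holes; the planks drawn are the pigeons.
To avoid 6 of any one wood, the worst case takes at most 5 of each wood.
That gives 5 + 5 + 5 + 5 + 5 + 5 + 5 = 35 planks with no wood reaching 6.
The next plank forces some wood to 6, so 35 + 1 = 36.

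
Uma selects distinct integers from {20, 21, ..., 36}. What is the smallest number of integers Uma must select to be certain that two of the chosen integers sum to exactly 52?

12

A set avoiding the sum 52 can contain at most one of each pair {x, 52−x}, plus the 5 elements whose complement lies outside the range or equal to its own complement.
The integers 26, …, 36 (11 of them) are such a set: any two sum to at least 26+27 = 53 > 52.
By pigeonhole, any 12th integer completes one of the 6 pairs, so 12 choices force a sum of 52.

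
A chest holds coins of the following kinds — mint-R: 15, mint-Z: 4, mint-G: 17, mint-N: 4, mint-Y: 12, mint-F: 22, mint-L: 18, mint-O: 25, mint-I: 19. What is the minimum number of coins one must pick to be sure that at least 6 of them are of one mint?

44

By pigeonhole, put each drawn coin into a box by mint. The largest draw with every box below 6 takes min(count, 5) from each mint; mints with fewer than 5 contribute all they have.
Σ min(cᵢ, 5) = 5 + 4 + 5 + 4 + 5 + 5 + 5 + 5 + 5 = 43.
Draw number 43 + 1 = 44 must push one box to 6.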